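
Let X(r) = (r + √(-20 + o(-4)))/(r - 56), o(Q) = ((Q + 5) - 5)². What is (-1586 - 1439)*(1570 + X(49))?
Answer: -4728075 + 6050*I/7 ≈ -4.7281e+6 + 864.29*I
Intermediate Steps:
o(Q) = Q² (o(Q) = ((5 + Q) - 5)² = Q²)
X(r) = (r + 2*I)/(-56 + r) (X(r) = (r + √(-20 + (-4)²))/(r - 56) = (r + √(-20 + 16))/(-56 + r) = (r + √(-4))/(-56 + r) = (r + 2*I)/(-56 + r))
(-1586 - 1439)*(1570 + X(49)) = (-1586 - 1439)*(1570 + (49 + 2*I)/(-56 + 49)) = -3025*(1570 + (49 + 2*I)/(-7)) = -3025*(1570 - (49 + 2*I)/7) = -3025*(1570 + (-7 - 2*I/7)) = -3025*(1563 - 2*I/7) = -4728075 + 6050*I/7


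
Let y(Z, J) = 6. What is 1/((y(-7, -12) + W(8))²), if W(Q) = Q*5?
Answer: 1/2116 ≈ 0.00047259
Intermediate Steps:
W(Q) = 5*Q
1/((y(-7, -12) + W(8))²) = 1/((6 + 5*8)²) = 1/((6 + 40)²) = 1/(46²) = 1/2116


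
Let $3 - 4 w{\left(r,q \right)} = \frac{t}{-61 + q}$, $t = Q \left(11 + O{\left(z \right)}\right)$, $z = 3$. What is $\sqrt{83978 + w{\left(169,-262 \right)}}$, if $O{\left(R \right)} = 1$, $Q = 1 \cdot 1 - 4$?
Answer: $\frac{\sqrt{35045664407}}{646} \approx 289.79$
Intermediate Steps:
$Q = -3$ ($Q = 1 - 4 = -3$)
$t = -36$ ($t = - 3 \left(11 + 1\right) = \left(-3\right) 12 = -36$)
$w{\left(r,q \right)} = \frac{3}{4} + \frac{9}{-61 + q}$ ($w{\left(r,q \right)} = \frac{3}{4} - \frac{\left(-36\right) \frac{1}{-61 + q}}{4} = \frac{3}{4} + \frac{9}{-61 + q}$)
$\sqrt{83978 + w{\left(169,-262 \right)}} = \sqrt{83978 + \frac{3 \left(-49 - 262\right)}{4 \left(-61 - 262\right)}} = \sqrt{83978 + \frac{3}{4} \frac{1}{-323} \left(-311\right)} = \sqrt{83978 + \frac{3}{4} \left(- \frac{1}{323}\right) \left(-311\right)} = \sqrt{83978 + \frac{933}{1292}} = \sqrt{\frac{108500509}{1292}} = \frac{\sqrt{35045664407}}{646}$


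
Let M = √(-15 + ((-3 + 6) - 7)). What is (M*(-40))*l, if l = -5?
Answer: 200*I*√19 ≈ 871.78*I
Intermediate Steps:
M = I*√19 (M = √(-15 + (3 - 7)) = √(-15 - 4) = √(-19) = I*√19 ≈ 4.3589*I)
(M*(-40))*l = ((I*√19)*(-40))*(-5) = -40*I*√19*(-5) = 200*I*√19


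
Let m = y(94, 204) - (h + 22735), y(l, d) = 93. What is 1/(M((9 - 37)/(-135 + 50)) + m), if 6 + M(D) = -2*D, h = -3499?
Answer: -85/1627721 ≈ -5.2220e-5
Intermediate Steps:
M(D) = -6 - 2*D
m = -19143 (m = 93 - (-3499 + 22735) = 93 - 1*19236 = 93 - 19236 = -19143)
1/(M((9 - 37)/(-135 + 50)) + m) = 1/((-6 - 2*(9 - 37)/(-135 + 50)) - 19143) = 1/((-6 - (-56)/(-85)) - 19143) = 1/((-6 - (-56)*(-1)/85) - 19143) = 1/((-6 - 2*28/85) - 19143) = 1/((-6 - 56/85) - 19143) = 1/(-566/85 - 19143) = 1/(-1627721/85) = -85/1627721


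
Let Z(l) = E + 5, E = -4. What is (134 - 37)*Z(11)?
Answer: 97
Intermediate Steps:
Z(l) = 1 (Z(l) = -4 + 5 = 1)
(134 - 37)*Z(11) = (134 - 37)*1 = 97*1 = 97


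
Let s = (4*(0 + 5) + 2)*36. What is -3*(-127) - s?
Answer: -411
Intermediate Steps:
s = 792 (s = (4*5 + 2)*36 = (20 + 2)*36 = 22*36 = 792)
-3*(-127) - s = -3*(-127) - 1*792 = 381 - 792 = -411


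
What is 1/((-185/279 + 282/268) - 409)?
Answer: -37386/15276325 ≈ -0.0024473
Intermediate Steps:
1/((-185/279 + 282/268) - 409) = 1/((-185*1/279 + 282*(1/268)) - 409) = 1/((-185/279 + 141/134) - 409) = 1/(14549/37386 - 409) = 1/(-15276325/37386) = -37386/15276325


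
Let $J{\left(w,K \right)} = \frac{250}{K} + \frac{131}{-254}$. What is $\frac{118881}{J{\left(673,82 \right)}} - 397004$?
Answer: $- \frac{342020066}{977} \approx -3.5007 \cdot 10^{5}$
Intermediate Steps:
$J{\left(w,K \right)} = - \frac{131}{254} + \frac{250}{K}$ ($J{\left(w,K \right)} = \frac{250}{K} + 131 \left(- \frac{1}{254}\right) = \frac{250}{K} - \frac{131}{254} = - \frac{131}{254} + \frac{250}{K}$)
$\frac{118881}{J{\left(673,82 \right)}} - 397004 = \frac{118881}{- \frac{131}{254} + \frac{250}{82}} - 397004 = \frac{118881}{- \frac{131}{254} + 250 \cdot \frac{1}{82}} - 397004 = \frac{118881}{- \frac{131}{254} + \frac{125}{41}} - 397004 = \frac{118881}{\frac{26379}{10414}} - 397004 = 118881 \cdot \frac{10414}{26379} - 397004 = \frac{45852842}{977} - 397004 = - \frac{342020066}{977}$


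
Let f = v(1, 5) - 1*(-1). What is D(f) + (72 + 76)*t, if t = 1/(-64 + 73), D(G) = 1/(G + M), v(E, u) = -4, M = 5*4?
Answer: 2525/153 ≈ 16.503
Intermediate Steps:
M = 20
f = -3 (f = -4 - 1*(-1) = -4 + 1 = -3)
D(G) = 1/(20 + G) (D(G) = 1/(G + 20) = 1/(20 + G))
t = ⅑ (t = 1/9 = ⅑ ≈ 0.11111)
D(f) + (72 + 76)*t = 1/(20 - 3) + (72 + 76)*(⅑) = 1/17 + 148*(⅑) = 1/17 + 148/9 = 2525/153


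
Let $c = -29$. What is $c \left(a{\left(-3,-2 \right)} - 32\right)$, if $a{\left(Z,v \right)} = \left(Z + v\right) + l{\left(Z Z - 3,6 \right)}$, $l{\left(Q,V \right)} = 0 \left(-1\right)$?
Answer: $1073$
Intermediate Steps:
$l{\left(Q,V \right)} = 0$
$a{\left(Z,v \right)} = Z + v$ ($a{\left(Z,v \right)} = \left(Z + v\right) + 0 = Z + v$)
$c \left(a{\left(-3,-2 \right)} - 32\right) = - 29 \left(\left(-3 - 2\right) - 32\right) = - 29 \left(-5 - 32\right) = \left(-29\right) \left(-37\right) = 1073$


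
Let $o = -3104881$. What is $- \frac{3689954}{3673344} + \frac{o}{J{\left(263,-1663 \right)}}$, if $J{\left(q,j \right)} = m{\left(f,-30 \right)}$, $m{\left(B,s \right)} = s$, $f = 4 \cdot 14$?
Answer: $\frac{950432107787}{9183360} \approx 1.035 \cdot 10^{5}$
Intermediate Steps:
$f = 56$
$J{\left(q,j \right)} = -30$
$- \frac{3689954}{3673344} + \frac{o}{J{\left(263,-1663 \right)}} = - \frac{3689954}{3673344} - \frac{3104881}{-30} = \left(-3689954\right) \frac{1}{3673344} - - \frac{3104881}{30} = - \frac{1844977}{1836672} + \frac{3104881}{30} = \frac{950432107787}{9183360}$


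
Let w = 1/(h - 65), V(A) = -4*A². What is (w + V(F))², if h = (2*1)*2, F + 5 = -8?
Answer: 1700490169/3721 ≈ 4.5700e+5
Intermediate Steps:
F = -13 (F = -5 - 8 = -13)
h = 4 (h = 2*2 = 4)
w = -1/61 (w = 1/(4 - 65) = 1/(-61) = -1/61 ≈ -0.016393)
(w + V(F))² = (-1/61 - 4*(-13)²)² = (-1/61 - 4*169)² = (-1/61 - 676)² = (-41237/61)² = 1700490169/3721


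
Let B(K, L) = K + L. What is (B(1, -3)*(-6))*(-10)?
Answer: -120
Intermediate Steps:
(B(1, -3)*(-6))*(-10) = ((1 - 3)*(-6))*(-10) = -2*(-6)*(-10) = 12*(-10) = -120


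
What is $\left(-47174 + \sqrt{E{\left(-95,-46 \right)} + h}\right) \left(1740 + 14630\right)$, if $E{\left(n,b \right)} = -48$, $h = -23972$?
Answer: $-772238380 + 32740 i \sqrt{6005} \approx -7.7224 \cdot 10^{8} + 2.5371 \cdot 10^{6} i$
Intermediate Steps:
$\left(-47174 + \sqrt{E{\left(-95,-46 \right)} + h}\right) \left(1740 + 14630\right) = \left(-47174 + \sqrt{-48 - 23972}\right) \left(1740 + 14630\right) = \left(-47174 + \sqrt{-24020}\right) 16370 = \left(-47174 + 2 i \sqrt{6005}\right) 16370 = -772238380 + 32740 i \sqrt{6005}$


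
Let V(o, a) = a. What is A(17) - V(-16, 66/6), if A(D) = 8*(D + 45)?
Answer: 485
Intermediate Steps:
A(D) = 360 + 8*D (A(D) = 8*(45 + D) = 360 + 8*D)
A(17) - V(-16, 66/6) = (360 + 8*17) - 66/6 = (360 + 136) - 66/6 = 496 - 1*11 = 496 - 11 = 485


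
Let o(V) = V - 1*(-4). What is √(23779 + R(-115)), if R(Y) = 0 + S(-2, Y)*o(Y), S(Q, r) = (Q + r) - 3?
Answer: √37099 ≈ 192.61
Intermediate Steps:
S(Q, r) = -3 + Q + r
o(V) = 4 + V (o(V) = V + 4 = 4 + V)
R(Y) = (-5 + Y)*(4 + Y) (R(Y) = 0 + (-3 - 2 + Y)*(4 + Y) = 0 + (-5 + Y)*(4 + Y) = (-5 + Y)*(4 + Y))
√(23779 + R(-115)) = √(23779 + (-5 - 115)*(4 - 115)) = √(23779 - 120*(-111)) = √(23779 + 13320) = √37099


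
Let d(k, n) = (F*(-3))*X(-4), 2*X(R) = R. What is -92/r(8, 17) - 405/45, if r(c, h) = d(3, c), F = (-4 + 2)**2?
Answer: -77/6 ≈ -12.833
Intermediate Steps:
X(R) = R/2
F = 4 (F = (-2)**2 = 4)
d(k, n) = 24 (d(k, n) = (4*(-3))*((1/2)*(-4)) = -12*(-2) = 24)
r(c, h) = 24
-92/r(8, 17) - 405/45 = -92/24 - 405/45 = -92*1/24 - 405*1/45 = -23/6 - 9 = -77/6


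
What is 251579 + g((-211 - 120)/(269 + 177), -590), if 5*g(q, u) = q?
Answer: 561020839/2230 ≈ 2.5158e+5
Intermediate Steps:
g(q, u) = q/5
251579 + g((-211 - 120)/(269 + 177), -590) = 251579 + ((-211 - 120)/(269 + 177))/5 = 251579 + (-331/446)/5 = 251579 + (-331*1/446)/5 = 251579 + (⅕)*(-331/446) = 251579 - 331/2230 = 561020839/2230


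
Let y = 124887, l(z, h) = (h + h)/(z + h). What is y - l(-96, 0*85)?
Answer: 124887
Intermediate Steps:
l(z, h) = 2*h/(h + z) (l(z, h) = (2*h)/(h + z) = 2*h/(h + z))
y - l(-96, 0*85) = 124887 - 2*0*85/(0*85 - 96) = 124887 - 2*0/(0 - 96) = 124887 - 2*0/(-96) = 124887 - 2*0*(-1)/96 = 124887 - 1*0 = 124887 + 0 = 124887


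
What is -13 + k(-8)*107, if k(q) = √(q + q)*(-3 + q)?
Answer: -13 - 4708*I ≈ -13.0 - 4708.0*I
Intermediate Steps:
k(q) = √2*√q*(-3 + q) (k(q) = √(2*q)*(-3 + q) = (√2*√q)*(-3 + q) = √2*√q*(-3 + q))
-13 + k(-8)*107 = -13 + (√2*√(-8)*(-3 - 8))*107 = -13 + (√2*(2*I*√2)*(-11))*107 = -13 - 44*I*107 = -13 - 4708*I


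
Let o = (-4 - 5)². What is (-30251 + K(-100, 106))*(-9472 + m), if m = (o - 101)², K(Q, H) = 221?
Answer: 272432160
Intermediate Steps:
o = 81 (o = (-9)² = 81)
m = 400 (m = (81 - 101)² = (-20)² = 400)
(-30251 + K(-100, 106))*(-9472 + m) = (-30251 + 221)*(-9472 + 400) = -30030*(-9072) = 272432160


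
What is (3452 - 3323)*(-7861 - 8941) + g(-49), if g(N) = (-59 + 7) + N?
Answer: -2167559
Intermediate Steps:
g(N) = -52 + N
(3452 - 3323)*(-7861 - 8941) + g(-49) = (3452 - 3323)*(-7861 - 8941) + (-52 - 49) = 129*(-16802) - 101 = -2167458 - 101 = -2167559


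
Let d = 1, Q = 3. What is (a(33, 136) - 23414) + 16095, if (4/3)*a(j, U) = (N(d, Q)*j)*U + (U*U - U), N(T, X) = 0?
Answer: 6451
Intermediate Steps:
a(j, U) = -3*U/4 + 3*U**2/4 (a(j, U) = 3*((0*j)*U + (U*U - U))/4 = 3*(0*U + (U**2 - U))/4 = 3*(0 + (U**2 - U))/4 = 3*(U**2 - U)/4 = -3*U/4 + 3*U**2/4)
(a(33, 136) - 23414) + 16095 = ((3/4)*136*(-1 + 136) - 23414) + 16095 = ((3/4)*136*135 - 23414) + 16095 = (13770 - 23414) + 16095 = -9644 + 16095 = 6451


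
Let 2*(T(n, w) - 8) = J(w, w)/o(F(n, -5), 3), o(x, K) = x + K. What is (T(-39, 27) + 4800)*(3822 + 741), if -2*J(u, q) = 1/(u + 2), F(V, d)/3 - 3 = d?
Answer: 2544914385/116 ≈ 2.1939e+7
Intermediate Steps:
F(V, d) = 9 + 3*d
o(x, K) = K + x
J(u, q) = -1/(2*(2 + u)) (J(u, q) = -1/(2*(u + 2)) = -1/(2*(2 + u)))
T(n, w) = 8 + 1/(6*(4 + 2*w)) (T(n, w) = 8 + ((-1/(4 + 2*w))/(3 + (9 + 3*(-5))))/2 = 8 + ((-1/(4 + 2*w))/(3 + (9 - 15)))/2 = 8 + ((-1/(4 + 2*w))/(3 - 6))/2 = 8 + (-1/(4 + 2*w)/(-3))/2 = 8 + (-1/(4 + 2*w)*(-1/3))/2 = 8 + (1/(3*(4 + 2*w)))/2 = 8 + 1/(6*(4 + 2*w)))
(T(-39, 27) + 4800)*(3822 + 741) = ((193 + 96*27)/(12*(2 + 27)) + 4800)*(3822 + 741) = ((1/12)*(193 + 2592)/29 + 4800)*4563 = ((1/12)*(1/29)*2785 + 4800)*4563 = (2785/348 + 4800)*4563 = (1673185/348)*4563 = 2544914385/116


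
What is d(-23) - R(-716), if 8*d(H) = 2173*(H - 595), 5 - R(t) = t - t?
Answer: -671477/4 ≈ -1.6787e+5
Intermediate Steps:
R(t) = 5 (R(t) = 5 - (t - t) = 5 - 1*0 = 5 + 0 = 5)
d(H) = -1292935/8 + 2173*H/8 (d(H) = (2173*(H - 595))/8 = (2173*(-595 + H))/8 = (-1292935 + 2173*H)/8 = -1292935/8 + 2173*H/8)
d(-23) - R(-716) = (-1292935/8 + (2173/8)*(-23)) - 1*5 = (-1292935/8 - 49979/8) - 5 = -671457/4 - 5 = -671477/4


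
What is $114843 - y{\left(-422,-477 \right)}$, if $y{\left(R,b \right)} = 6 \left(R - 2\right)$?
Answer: $117387$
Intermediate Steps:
$y{\left(R,b \right)} = -12 + 6 R$ ($y{\left(R,b \right)} = 6 \left(-2 + R\right) = -12 + 6 R$)
$114843 - y{\left(-422,-477 \right)} = 114843 - \left(-12 + 6 \left(-422\right)\right) = 114843 - \left(-12 - 2532\right) = 114843 - -2544 = 114843 + 2544 = 117387$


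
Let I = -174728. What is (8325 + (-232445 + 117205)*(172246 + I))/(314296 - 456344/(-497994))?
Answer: 10174515591855/11179855612 ≈ 910.08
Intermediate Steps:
(8325 + (-232445 + 117205)*(172246 + I))/(314296 - 456344/(-497994)) = (8325 + (-232445 + 117205)*(172246 - 174728))/(314296 - 456344/(-497994)) = (8325 - 115240*(-2482))/(314296 - 456344*(-1/497994)) = (8325 + 286025680)/(314296 + 32596/35571) = 286034005/(11179855612/35571) = 286034005*(35571/11179855612) = 10174515591855/11179855612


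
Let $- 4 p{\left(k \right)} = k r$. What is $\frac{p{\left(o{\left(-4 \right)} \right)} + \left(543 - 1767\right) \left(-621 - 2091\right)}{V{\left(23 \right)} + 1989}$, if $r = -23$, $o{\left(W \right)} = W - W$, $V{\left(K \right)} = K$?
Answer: $\frac{829872}{503} \approx 1649.8$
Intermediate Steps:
$o{\left(W \right)} = 0$
$p{\left(k \right)} = \frac{23 k}{4}$ ($p{\left(k \right)} = - \frac{k \left(-23\right)}{4} = - \frac{\left(-23\right) k}{4} = \frac{23 k}{4}$)
$\frac{p{\left(o{\left(-4 \right)} \right)} + \left(543 - 1767\right) \left(-621 - 2091\right)}{V{\left(23 \right)} + 1989} = \frac{\frac{23}{4} \cdot 0 + \left(543 - 1767\right) \left(-621 - 2091\right)}{23 + 1989} = \frac{0 - -3319488}{2012} = \left(0 + 3319488\right) \frac{1}{2012} = 3319488 \cdot \frac{1}{2012} = \frac{829872}{503}$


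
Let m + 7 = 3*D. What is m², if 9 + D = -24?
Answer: 11236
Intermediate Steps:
D = -33 (D = -9 - 24 = -33)
m = -106 (m = -7 + 3*(-33) = -7 - 99 = -106)
m² = (-106)² = 11236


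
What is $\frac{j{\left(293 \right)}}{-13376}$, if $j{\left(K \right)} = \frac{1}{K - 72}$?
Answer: $- \frac{1}{2956096} \approx -3.3828 \cdot 10^{-7}$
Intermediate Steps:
$j{\left(K \right)} = \frac{1}{-72 + K}$
$\frac{j{\left(293 \right)}}{-13376} = \frac{1}{\left(-72 + 293\right) \left(-13376\right)} = \frac{1}{221} \left(- \frac{1}{13376}\right) = - \frac{1}{2956096}$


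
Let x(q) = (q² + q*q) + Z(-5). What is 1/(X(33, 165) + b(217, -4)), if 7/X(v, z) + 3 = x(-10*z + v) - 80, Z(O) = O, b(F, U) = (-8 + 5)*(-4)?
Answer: 5229290/62751487 ≈ 0.083333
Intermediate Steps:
b(F, U) = 12 (b(F, U) = -3*(-4) = 12)
x(q) = -5 + 2*q² (x(q) = (q² + q*q) - 5 = (q² + q²) - 5 = 2*q² - 5 = -5 + 2*q²)
X(v, z) = 7/(-88 + 2*(v - 10*z)²) (X(v, z) = 7/(-3 + ((-5 + 2*(-10*z + v)²) - 80)) = 7/(-3 + ((-5 + 2*(v - 10*z)²) - 80)) = 7/(-3 + (-85 + 2*(v - 10*z)²)) = 7/(-88 + 2*(v - 10*z)²))
1/(X(33, 165) + b(217, -4)) = 1/(7/(2*(-44 + (33 - 10*165)²)) + 12) = 1/(7/(2*(-44 + (33 - 1650)²)) + 12) = 1/(7/(2*(-44 + (-1617)²)) + 12) = 1/(7/(2*(-44 + 2614689)) + 12) = 1/((7/2)/2614645 + 12) = 1/((7/2)*(1/2614645) + 12) = 1/(7/5229290 + 12) = 1/(62751487/5229290) = 5229290/62751487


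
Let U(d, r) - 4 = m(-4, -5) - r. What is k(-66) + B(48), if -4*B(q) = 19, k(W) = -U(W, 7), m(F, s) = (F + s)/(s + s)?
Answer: -53/20 ≈ -2.6500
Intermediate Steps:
m(F, s) = (F + s)/(2*s) (m(F, s) = (F + s)/((2*s)) = (F + s)*(1/(2*s)) = (F + s)/(2*s))
U(d, r) = 49/10 - r (U(d, r) = 4 + ((½)*(-4 - 5)/(-5) - r) = 4 + ((½)*(-⅕)*(-9) - r) = 4 + (9/10 - r) = 49/10 - r)
k(W) = 21/10 (k(W) = -(49/10 - 1*7) = -(49/10 - 7) = -1*(-21/10) = 21/10)
B(q) = -19/4 (B(q) = -¼*19 = -19/4)
k(-66) + B(48) = 21/10 - 19/4 = -53/20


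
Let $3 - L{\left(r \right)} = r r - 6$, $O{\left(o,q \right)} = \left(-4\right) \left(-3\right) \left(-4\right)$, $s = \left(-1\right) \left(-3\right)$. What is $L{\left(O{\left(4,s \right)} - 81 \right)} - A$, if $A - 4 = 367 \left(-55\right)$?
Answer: $3549$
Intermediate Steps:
$s = 3$
$O{\left(o,q \right)} = -48$ ($O{\left(o,q \right)} = 12 \left(-4\right) = -48$)
$A = -20181$ ($A = 4 + 367 \left(-55\right) = 4 - 20185 = -20181$)
$L{\left(r \right)} = 9 - r^{2}$ ($L{\left(r \right)} = 3 - \left(r r - 6\right) = 3 - \left(r^{2} - 6\right) = 3 - \left(-6 + r^{2}\right) = 9 - r^{2}$)
$L{\left(O{\left(4,s \right)} - 81 \right)} - A = \left(9 - \left(-48 - 81\right)^{2}\right) - -20181 = \left(9 - \left(-48 - 81\right)^{2}\right) + 20181 = \left(9 - \left(-129\right)^{2}\right) + 20181 = \left(9 - 16641\right) + 20181 = -16632 + 20181 = 3549$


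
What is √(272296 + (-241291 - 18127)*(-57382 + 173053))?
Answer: I*√30006867182 ≈ 1.7323e+5*I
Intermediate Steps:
√(272296 + (-241291 - 18127)*(-57382 + 173053)) = √(272296 - 259418*115671) = √(272296 - 30007139478) = √(-30006867182) = I*√30006867182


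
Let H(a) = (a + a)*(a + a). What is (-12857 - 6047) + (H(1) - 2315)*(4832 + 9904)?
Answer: -34073800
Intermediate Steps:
H(a) = 4*a**2 (H(a) = (2*a)*(2*a) = 4*a**2)
(-12857 - 6047) + (H(1) - 2315)*(4832 + 9904) = (-12857 - 6047) + (4*1**2 - 2315)*(4832 + 9904) = -18904 + (4*1 - 2315)*14736 = -18904 + (4 - 2315)*14736 = -18904 - 2311*14736 = -18904 - 34054896 = -34073800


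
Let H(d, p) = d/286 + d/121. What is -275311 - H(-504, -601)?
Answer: -433054879/1573 ≈ -2.7531e+5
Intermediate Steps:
H(d, p) = 37*d/3146 (H(d, p) = d*(1/286) + d*(1/121) = d/286 + d/121 = 37*d/3146)
-275311 - H(-504, -601) = -275311 - 37*(-504)/3146 = -275311 - 1*(-9324/1573) = -275311 + 9324/1573 = -433054879/1573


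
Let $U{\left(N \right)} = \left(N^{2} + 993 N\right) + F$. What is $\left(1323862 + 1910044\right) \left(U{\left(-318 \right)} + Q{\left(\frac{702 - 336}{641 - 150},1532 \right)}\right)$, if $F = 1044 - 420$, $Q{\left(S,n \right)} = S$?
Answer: $- \frac{339839539478400}{491} \approx -6.9214 \cdot 10^{11}$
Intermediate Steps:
$F = 624$
$U{\left(N \right)} = 624 + N^{2} + 993 N$ ($U{\left(N \right)} = \left(N^{2} + 993 N\right) + 624 = 624 + N^{2} + 993 N$)
$\left(1323862 + 1910044\right) \left(U{\left(-318 \right)} + Q{\left(\frac{702 - 336}{641 - 150},1532 \right)}\right) = \left(1323862 + 1910044\right) \left(\left(624 + \left(-318\right)^{2} + 993 \left(-318\right)\right) + \frac{702 - 336}{641 - 150}\right) = 3233906 \left(\left(624 + 101124 - 315774\right) + \frac{702 - 336}{491}\right) = 3233906 \left(-214026 + 366 \cdot \frac{1}{491}\right) = 3233906 \left(-214026 + \frac{366}{491}\right) = 3233906 \left(- \frac{105086400}{491}\right) = - \frac{339839539478400}{491}$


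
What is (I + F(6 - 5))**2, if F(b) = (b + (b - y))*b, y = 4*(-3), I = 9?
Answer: 529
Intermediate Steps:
y = -12
F(b) = b*(12 + 2*b) (F(b) = (b + (b - 1*(-12)))*b = (b + (b + 12))*b = (b + (12 + b))*b = (12 + 2*b)*b = b*(12 + 2*b))
(I + F(6 - 5))**2 = (9 + 2*(6 - 5)*(6 + (6 - 5)))**2 = (9 + 2*1*(6 + 1))**2 = (9 + 2*1*7)**2 = (9 + 14)**2 = 23**2 = 529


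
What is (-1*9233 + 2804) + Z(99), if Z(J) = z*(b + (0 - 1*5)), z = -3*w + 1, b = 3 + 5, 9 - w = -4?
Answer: -6543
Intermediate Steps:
w = 13 (w = 9 - 1*(-4) = 9 + 4 = 13)
b = 8
z = -38 (z = -3*13 + 1 = -39 + 1 = -38)
Z(J) = -114 (Z(J) = -38*(8 + (0 - 1*5)) = -38*(8 + (0 - 5)) = -38*(8 - 5) = -38*3 = -114)
(-1*9233 + 2804) + Z(99) = (-1*9233 + 2804) - 114 = (-9233 + 2804) - 114 = -6429 - 114 = -6543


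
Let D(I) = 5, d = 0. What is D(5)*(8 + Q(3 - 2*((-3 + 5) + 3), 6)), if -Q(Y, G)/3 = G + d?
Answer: -50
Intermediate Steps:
Q(Y, G) = -3*G (Q(Y, G) = -3*(G + 0) = -3*G)
D(5)*(8 + Q(3 - 2*((-3 + 5) + 3), 6)) = 5*(8 - 3*6) = 5*(8 - 18) = 5*(-10) = -50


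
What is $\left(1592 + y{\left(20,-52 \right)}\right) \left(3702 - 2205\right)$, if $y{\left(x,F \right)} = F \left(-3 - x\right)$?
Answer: $4173636$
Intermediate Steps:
$\left(1592 + y{\left(20,-52 \right)}\right) \left(3702 - 2205\right) = \left(1592 - - 52 \left(3 + 20\right)\right) \left(3702 - 2205\right) = \left(1592 - \left(-52\right) 23\right) 1497 = \left(1592 + 1196\right) 1497 = 2788 \cdot 1497 = 4173636$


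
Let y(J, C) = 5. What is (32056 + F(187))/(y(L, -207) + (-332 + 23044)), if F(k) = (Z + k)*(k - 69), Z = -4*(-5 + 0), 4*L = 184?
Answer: 56482/22717 ≈ 2.4863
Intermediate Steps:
L = 46 (L = (¼)*184 = 46)
Z = 20 (Z = -4*(-5) = 20)
F(k) = (-69 + k)*(20 + k) (F(k) = (20 + k)*(k - 69) = (20 + k)*(-69 + k) = (-69 + k)*(20 + k))
(32056 + F(187))/(y(L, -207) + (-332 + 23044)) = (32056 + (-1380 + 187² - 49*187))/(5 + (-332 + 23044)) = (32056 + (-1380 + 34969 - 9163))/(5 + 22712) = (32056 + 24426)/22717 = 56482*(1/22717) = 56482/22717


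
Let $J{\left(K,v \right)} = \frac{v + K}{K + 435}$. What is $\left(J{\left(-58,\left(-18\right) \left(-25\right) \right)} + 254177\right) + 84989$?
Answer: $\frac{127865974}{377} \approx 3.3917 \cdot 10^{5}$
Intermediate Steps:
$J{\left(K,v \right)} = \frac{K + v}{435 + K}$
$\left(J{\left(-58,\left(-18\right) \left(-25\right) \right)} + 254177\right) + 84989 = \left(\frac{-58 - -450}{435 - 58} + 254177\right) + 84989 = \left(\frac{-58 + 450}{377} + 254177\right) + 84989 = \left(\frac{1}{377} \cdot 392 + 254177\right) + 84989 = \left(\frac{392}{377} + 254177\right) + 84989 = \frac{95825121}{377} + 84989 = \frac{127865974}{377}$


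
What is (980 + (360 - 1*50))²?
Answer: 1664100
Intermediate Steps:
(980 + (360 - 1*50))² = (980 + (360 - 50))² = (980 + 310)² = 1290² = 1664100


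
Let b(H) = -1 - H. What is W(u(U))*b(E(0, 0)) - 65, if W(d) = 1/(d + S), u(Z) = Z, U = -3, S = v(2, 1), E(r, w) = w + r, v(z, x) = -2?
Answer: -324/5 ≈ -64.800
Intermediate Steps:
E(r, w) = r + w
S = -2
W(d) = 1/(-2 + d) (W(d) = 1/(d - 2) = 1/(-2 + d))
W(u(U))*b(E(0, 0)) - 65 = (-1 - (0 + 0))/(-2 - 3) - 65 = (-1 - 1*0)/(-5) - 65 = -(-1 + 0)/5 - 65 = -⅕*(-1) - 65 = ⅕ - 65 = -324/5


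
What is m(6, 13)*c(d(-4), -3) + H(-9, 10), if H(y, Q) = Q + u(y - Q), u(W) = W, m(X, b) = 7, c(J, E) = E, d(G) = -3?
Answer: -30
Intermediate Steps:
H(y, Q) = y (H(y, Q) = Q + (y - Q) = y)
m(6, 13)*c(d(-4), -3) + H(-9, 10) = 7*(-3) - 9 = -21 - 9 = -30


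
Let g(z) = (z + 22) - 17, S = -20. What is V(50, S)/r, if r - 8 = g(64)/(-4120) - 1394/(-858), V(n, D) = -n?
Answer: -88374000/16981879 ≈ -5.2040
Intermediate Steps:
g(z) = 5 + z (g(z) = (22 + z) - 17 = 5 + z)
r = 16981879/1767480 (r = 8 + ((5 + 64)/(-4120) - 1394/(-858)) = 8 + (69*(-1/4120) - 1394*(-1/858)) = 8 + (-69/4120 + 697/429) = 8 + 2842039/1767480 = 16981879/1767480 ≈ 9.6080)
V(50, S)/r = (-1*50)/(16981879/1767480) = -50*1767480/16981879 = -88374000/16981879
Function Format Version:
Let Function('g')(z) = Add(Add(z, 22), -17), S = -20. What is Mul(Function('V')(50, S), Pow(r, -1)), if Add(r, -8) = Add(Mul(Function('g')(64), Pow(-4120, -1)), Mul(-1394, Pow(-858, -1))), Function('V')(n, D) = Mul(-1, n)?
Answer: Rational(-88374000, 16981879) ≈ -5.2040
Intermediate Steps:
Function('g')(z) = Add(5, z) (Function('g')(z) = Add(Add(22, z), -17) = Add(5, z))
r = Rational(16981879, 1767480) (r = Add(8, Add(Mul(Add(5, 64), Pow(-4120, -1)), Mul(-1394, Pow(-858, -1)))) = Add(8, Add(Mul(69, Rational(-1, 4120)), Mul(-1394, Rational(-1, 858)))) = Add(8, Add(Rational(-69, 4120), Rational(697, 429))) = Add(8, Rational(2842039, 1767480)) = Rational(16981879, 1767480) ≈ 9.6080)
Mul(Function('V')(50, S), Pow(r, -1)) = Mul(Mul(-1, 50), Pow(Rational(16981879, 1767480), -1)) = Mul(-50, Rational(1767480, 16981879)) = Rational(-88374000, 16981879)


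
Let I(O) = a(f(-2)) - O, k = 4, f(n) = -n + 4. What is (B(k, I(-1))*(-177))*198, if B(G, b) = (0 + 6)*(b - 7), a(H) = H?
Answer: 0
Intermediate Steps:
f(n) = 4 - n
I(O) = 6 - O (I(O) = (4 - 1*(-2)) - O = (4 + 2) - O = 6 - O)
B(G, b) = -42 + 6*b (B(G, b) = 6*(-7 + b) = -42 + 6*b)
(B(k, I(-1))*(-177))*198 = ((-42 + 6*(6 - 1*(-1)))*(-177))*198 = ((-42 + 6*(6 + 1))*(-177))*198 = ((-42 + 6*7)*(-177))*198 = ((-42 + 42)*(-177))*198 = (0*(-177))*198 = 0*198 = 0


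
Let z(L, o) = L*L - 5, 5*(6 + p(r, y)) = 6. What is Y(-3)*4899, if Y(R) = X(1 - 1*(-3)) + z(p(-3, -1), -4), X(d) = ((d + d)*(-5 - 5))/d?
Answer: -240051/25 ≈ -9602.0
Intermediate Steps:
p(r, y) = -24/5 (p(r, y) = -6 + (⅕)*6 = -6 + 6/5 = -24/5)
z(L, o) = -5 + L² (z(L, o) = L² - 5 = -5 + L²)
X(d) = -20 (X(d) = ((2*d)*(-10))/d = (-20*d)/d = -20)
Y(R) = -49/25 (Y(R) = -20 + (-5 + (-24/5)²) = -20 + (-5 + 576/25) = -20 + 451/25 = -49/25)
Y(-3)*4899 = -49/25*4899 = -240051/25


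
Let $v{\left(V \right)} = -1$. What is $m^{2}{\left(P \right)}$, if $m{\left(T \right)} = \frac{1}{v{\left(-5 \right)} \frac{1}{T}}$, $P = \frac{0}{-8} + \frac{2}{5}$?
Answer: $\frac{4}{25} \approx 0.16$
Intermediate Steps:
$P = \frac{2}{5}$ ($P = 0 \left(- \frac{1}{8}\right) + 2 \cdot \frac{1}{5} = 0 + \frac{2}{5} = \frac{2}{5} \approx 0.4$)
$m{\left(T \right)} = - T$ ($m{\left(T \right)} = \frac{1}{\left(-1\right) \frac{1}{T}} = - T$)
$m^{2}{\left(P \right)} = \left(\left(-1\right) \frac{2}{5}\right)^{2} = \left(- \frac{2}{5}\right)^{2} = \frac{4}{25}$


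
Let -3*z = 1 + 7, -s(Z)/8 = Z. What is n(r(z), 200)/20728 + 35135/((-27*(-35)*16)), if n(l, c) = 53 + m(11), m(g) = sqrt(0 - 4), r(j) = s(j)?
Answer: 18226991/7835184 + I/10364 ≈ 2.3263 + 9.6488e-5*I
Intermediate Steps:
s(Z) = -8*Z
z = -8/3 (z = -(1 + 7)/3 = -1/3*8 = -8/3 ≈ -2.6667)
r(j) = -8*j
m(g) = 2*I (m(g) = sqrt(-4) = 2*I)
n(l, c) = 53 + 2*I
n(r(z), 200)/20728 + 35135/((-27*(-35)*16)) = (53 + 2*I)/20728 + 35135/((-27*(-35)*16)) = (53 + 2*I)*(1/20728) + 35135/((945*16)) = (53/20728 + I/10364) + 35135/15120 = (53/20728 + I/10364) + 35135*(1/15120) = (53/20728 + I/10364) + 7027/3024 = 18226991/7835184 + I/10364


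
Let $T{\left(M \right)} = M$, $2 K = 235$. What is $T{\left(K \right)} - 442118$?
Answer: $- \frac{884001}{2} \approx -4.42 \cdot 10^{5}$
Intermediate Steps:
$K = \frac{235}{2}$ ($K = \frac{1}{2} \cdot 235 = \frac{235}{2} \approx 117.5$)
$T{\left(K \right)} - 442118 = \frac{235}{2} - 442118 = - \frac{884001}{2}$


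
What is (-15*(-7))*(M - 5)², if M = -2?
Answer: 5145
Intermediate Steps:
(-15*(-7))*(M - 5)² = (-15*(-7))*(-2 - 5)² = 105*(-7)² = 105*49 = 5145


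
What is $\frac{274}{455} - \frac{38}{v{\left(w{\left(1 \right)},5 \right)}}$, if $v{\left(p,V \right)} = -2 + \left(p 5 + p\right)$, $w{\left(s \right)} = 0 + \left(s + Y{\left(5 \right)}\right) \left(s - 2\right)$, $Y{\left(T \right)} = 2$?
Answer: $\frac{2277}{910} \approx 2.5022$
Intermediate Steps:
$w{\left(s \right)} = \left(-2 + s\right) \left(2 + s\right)$ ($w{\left(s \right)} = 0 + \left(s + 2\right) \left(s - 2\right) = 0 + \left(2 + s\right) \left(-2 + s\right) = 0 + \left(-2 + s\right) \left(2 + s\right) = \left(-2 + s\right) \left(2 + s\right)$)
$v{\left(p,V \right)} = -2 + 6 p$ ($v{\left(p,V \right)} = -2 + \left(5 p + p\right) = -2 + 6 p$)
$\frac{274}{455} - \frac{38}{v{\left(w{\left(1 \right)},5 \right)}} = \frac{274}{455} - \frac{38}{-2 + 6 \left(-4 + 1^{2}\right)} = 274 \cdot \frac{1}{455} - \frac{38}{-2 + 6 \left(-4 + 1\right)} = \frac{274}{455} - \frac{38}{-2 + 6 \left(-3\right)} = \frac{274}{455} - \frac{38}{-2 - 18} = \frac{274}{455} - \frac{38}{-20} = \frac{274}{455} - - \frac{19}{10} = \frac{274}{455} + \frac{19}{10} = \frac{2277}{910}$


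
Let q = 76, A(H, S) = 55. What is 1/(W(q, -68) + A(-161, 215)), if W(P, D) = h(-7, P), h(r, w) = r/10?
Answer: 10/543 ≈ 0.018416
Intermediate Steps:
h(r, w) = r/10 (h(r, w) = r*(⅒) = r/10)
W(P, D) = -7/10 (W(P, D) = (⅒)*(-7) = -7/10)
1/(W(q, -68) + A(-161, 215)) = 1/(-7/10 + 55) = 1/(543/10) = 10/543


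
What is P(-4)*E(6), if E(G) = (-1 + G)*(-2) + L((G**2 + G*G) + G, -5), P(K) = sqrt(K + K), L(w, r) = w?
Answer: 136*I*sqrt(2) ≈ 192.33*I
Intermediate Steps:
P(K) = sqrt(2)*sqrt(K) (P(K) = sqrt(2*K) = sqrt(2)*sqrt(K))
E(G) = 2 - G + 2*G**2 (E(G) = (-1 + G)*(-2) + ((G**2 + G*G) + G) = (2 - 2*G) + ((G**2 + G**2) + G) = (2 - 2*G) + (2*G**2 + G) = (2 - 2*G) + (G + 2*G**2) = 2 - G + 2*G**2)
P(-4)*E(6) = (sqrt(2)*sqrt(-4))*(2 - 1*6 + 2*6**2) = (sqrt(2)*(2*I))*(2 - 6 + 2*36) = (2*I*sqrt(2))*(2 - 6 + 72) = (2*I*sqrt(2))*68 = 136*I*sqrt(2)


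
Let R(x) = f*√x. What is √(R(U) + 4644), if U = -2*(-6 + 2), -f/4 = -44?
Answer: 2*√(1161 + 88*√2) ≈ 71.706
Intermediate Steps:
f = 176 (f = -4*(-44) = 176)
U = 8 (U = -2*(-4) = 8)
R(x) = 176*√x
√(R(U) + 4644) = √(176*√8 + 4644) = √(176*(2*√2) + 4644) = √(352*√2 + 4644) = √(4644 + 352*√2)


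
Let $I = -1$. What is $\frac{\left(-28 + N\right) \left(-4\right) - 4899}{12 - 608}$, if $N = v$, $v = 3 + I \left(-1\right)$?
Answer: $\frac{4803}{596} \approx 8.0587$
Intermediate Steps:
$v = 4$ ($v = 3 - -1 = 3 + 1 = 4$)
$N = 4$
$\frac{\left(-28 + N\right) \left(-4\right) - 4899}{12 - 608} = \frac{\left(-28 + 4\right) \left(-4\right) - 4899}{12 - 608} = \frac{\left(-24\right) \left(-4\right) - 4899}{-596} = \left(96 - 4899\right) \left(- \frac{1}{596}\right) = \left(-4803\right) \left(- \frac{1}{596}\right) = \frac{4803}{596}$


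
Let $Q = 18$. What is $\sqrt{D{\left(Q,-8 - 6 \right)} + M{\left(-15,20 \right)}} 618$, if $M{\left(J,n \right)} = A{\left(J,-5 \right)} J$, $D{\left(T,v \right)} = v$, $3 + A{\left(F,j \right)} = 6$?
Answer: $618 i \sqrt{59} \approx 4746.9 i$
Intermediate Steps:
$A{\left(F,j \right)} = 3$ ($A{\left(F,j \right)} = -3 + 6 = 3$)
$M{\left(J,n \right)} = 3 J$
$\sqrt{D{\left(Q,-8 - 6 \right)} + M{\left(-15,20 \right)}} 618 = \sqrt{\left(-8 - 6\right) + 3 \left(-15\right)} 618 = \sqrt{-14 - 45} \cdot 618 = \sqrt{-59} \cdot 618 = i \sqrt{59} \cdot 618 = 618 i \sqrt{59}$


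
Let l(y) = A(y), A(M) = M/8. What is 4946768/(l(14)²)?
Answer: 79148288/49 ≈ 1.6153e+6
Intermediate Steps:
A(M) = M/8 (A(M) = M*(⅛) = M/8)
l(y) = y/8
4946768/(l(14)²) = 4946768/(((⅛)*14)²) = 4946768/((7/4)²) = 4946768/(49/16) = 4946768*(16/49) = 79148288/49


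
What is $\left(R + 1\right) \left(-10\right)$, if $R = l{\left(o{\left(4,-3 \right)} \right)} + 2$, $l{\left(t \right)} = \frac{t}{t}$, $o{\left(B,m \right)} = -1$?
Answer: $-40$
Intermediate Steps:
$l{\left(t \right)} = 1$
$R = 3$ ($R = 1 + 2 = 3$)
$\left(R + 1\right) \left(-10\right) = \left(3 + 1\right) \left(-10\right) = 4 \left(-10\right) = -40$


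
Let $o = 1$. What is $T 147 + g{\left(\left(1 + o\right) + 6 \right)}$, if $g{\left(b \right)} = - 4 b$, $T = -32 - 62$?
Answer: $-13850$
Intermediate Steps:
$T = -94$ ($T = -32 - 62 = -94$)
$T 147 + g{\left(\left(1 + o\right) + 6 \right)} = \left(-94\right) 147 - 4 \left(\left(1 + 1\right) + 6\right) = -13818 - 4 \left(2 + 6\right) = -13818 - 32 = -13850$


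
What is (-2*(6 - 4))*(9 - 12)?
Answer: 12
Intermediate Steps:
(-2*(6 - 4))*(9 - 12) = -2*2*(-3) = -4*(-3) = 12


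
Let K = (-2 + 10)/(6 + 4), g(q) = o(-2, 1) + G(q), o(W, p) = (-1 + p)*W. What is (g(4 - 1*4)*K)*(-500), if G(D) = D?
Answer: 0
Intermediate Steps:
o(W, p) = W*(-1 + p)
g(q) = q (g(q) = -2*(-1 + 1) + q = -2*0 + q = 0 + q = q)
K = 4/5 (K = 8/10 = 8*(1/10) = 4/5 ≈ 0.80000)
(g(4 - 1*4)*K)*(-500) = ((4 - 1*4)*(4/5))*(-500) = ((4 - 4)*(4/5))*(-500) = (0*(4/5))*(-500) = 0*(-500) = 0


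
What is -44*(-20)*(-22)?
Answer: -19360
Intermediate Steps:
-44*(-20)*(-22) = 880*(-22) = -19360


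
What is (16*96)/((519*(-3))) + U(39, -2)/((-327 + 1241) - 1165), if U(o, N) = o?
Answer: -148753/130269 ≈ -1.1419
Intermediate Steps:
(16*96)/((519*(-3))) + U(39, -2)/((-327 + 1241) - 1165) = (16*96)/((519*(-3))) + 39/((-327 + 1241) - 1165) = 1536/(-1557) + 39/(914 - 1165) = 1536*(-1/1557) + 39/(-251) = -512/519 + 39*(-1/251) = -512/519 - 39/251 = -148753/130269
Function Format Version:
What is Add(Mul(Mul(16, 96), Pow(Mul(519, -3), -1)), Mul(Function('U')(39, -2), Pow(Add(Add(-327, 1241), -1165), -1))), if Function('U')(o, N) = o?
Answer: Rational(-148753, 130269) ≈ -1.1419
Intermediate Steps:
Add(Mul(Mul(16, 96), Pow(Mul(519, -3), -1)), Mul(Function('U')(39, -2), Pow(Add(Add(-327, 1241), -1165), -1))) = Add(Mul(Mul(16, 96), Pow(Mul(519, -3), -1)), Mul(39, Pow(Add(Add(-327, 1241), -1165), -1))) = Add(Mul(1536, Pow(-1557, -1)), Mul(39, Pow(Add(914, -1165), -1))) = Add(Mul(1536, Rational(-1, 1557)), Mul(39, Pow(-251, -1))) = Add(Rational(-512, 519), Mul(39, Rational(-1, 251))) = Add(Rational(-512, 519), Rational(-39, 251)) = Rational(-148753, 130269)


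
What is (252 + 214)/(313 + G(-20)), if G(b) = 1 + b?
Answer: 233/147 ≈ 1.5850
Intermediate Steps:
(252 + 214)/(313 + G(-20)) = (252 + 214)/(313 + (1 - 20)) = 466/(313 - 19) = 466/294 = 466*(1/294) = 233/147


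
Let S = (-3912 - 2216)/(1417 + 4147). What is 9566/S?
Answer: -6653153/766 ≈ -8685.6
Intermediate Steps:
S = -1532/1391 (S = -6128/5564 = -6128*1/5564 = -1532/1391 ≈ -1.1014)
9566/S = 9566/(-1532/1391) = 9566*(-1391/1532) = -6653153/766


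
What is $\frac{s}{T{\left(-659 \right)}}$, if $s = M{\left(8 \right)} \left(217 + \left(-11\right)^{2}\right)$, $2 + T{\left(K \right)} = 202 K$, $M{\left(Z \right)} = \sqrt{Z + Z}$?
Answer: $- \frac{13}{1280} \approx -0.010156$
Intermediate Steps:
$M{\left(Z \right)} = \sqrt{2} \sqrt{Z}$ ($M{\left(Z \right)} = \sqrt{2 Z} = \sqrt{2} \sqrt{Z}$)
$T{\left(K \right)} = -2 + 202 K$
$s = 1352$ ($s = \sqrt{2} \sqrt{8} \left(217 + \left(-11\right)^{2}\right) = \sqrt{2} \cdot 2 \sqrt{2} \left(217 + 121\right) = 4 \cdot 338 = 1352$)
$\frac{s}{T{\left(-659 \right)}} = \frac{1352}{-2 + 202 \left(-659\right)} = \frac{1352}{-2 - 133118} = \frac{1352}{-133120} = 1352 \left(- \frac{1}{133120}\right) = - \frac{13}{1280}$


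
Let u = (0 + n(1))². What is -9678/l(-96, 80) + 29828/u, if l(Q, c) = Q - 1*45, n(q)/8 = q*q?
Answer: 402095/752 ≈ 534.70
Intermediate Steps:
n(q) = 8*q² (n(q) = 8*(q*q) = 8*q²)
l(Q, c) = -45 + Q (l(Q, c) = Q - 45 = -45 + Q)
u = 64 (u = (0 + 8*1²)² = (0 + 8*1)² = (0 + 8)² = 8² = 64)
-9678/l(-96, 80) + 29828/u = -9678/(-45 - 96) + 29828/64 = -9678/(-141) + 29828*(1/64) = -9678*(-1/141) + 7457/16 = 3226/47 + 7457/16 = 402095/752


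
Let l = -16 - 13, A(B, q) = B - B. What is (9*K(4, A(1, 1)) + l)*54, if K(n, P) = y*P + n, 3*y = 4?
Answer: 378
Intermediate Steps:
y = 4/3 (y = (⅓)*4 = 4/3 ≈ 1.3333)
A(B, q) = 0
K(n, P) = n + 4*P/3 (K(n, P) = 4*P/3 + n = n + 4*P/3)
l = -29
(9*K(4, A(1, 1)) + l)*54 = (9*(4 + (4/3)*0) - 29)*54 = (9*(4 + 0) - 29)*54 = (9*4 - 29)*54 = (36 - 29)*54 = 7*54 = 378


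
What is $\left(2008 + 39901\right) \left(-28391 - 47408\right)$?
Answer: $-3176660291$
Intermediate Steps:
$\left(2008 + 39901\right) \left(-28391 - 47408\right) = 41909 \left(-75799\right) = -3176660291$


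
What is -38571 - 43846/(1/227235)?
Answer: -9963384381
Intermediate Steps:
-38571 - 43846/(1/227235) = -38571 - 43846/1/227235 = -38571 - 43846*227235 = -38571 - 1*9963345810 = -38571 - 9963345810 = -9963384381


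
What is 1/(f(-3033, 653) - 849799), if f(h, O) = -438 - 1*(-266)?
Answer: -1/849971 ≈ -1.1765e-6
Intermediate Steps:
f(h, O) = -172 (f(h, O) = -438 + 266 = -172)
1/(f(-3033, 653) - 849799) = 1/(-172 - 849799) = 1/(-849971) = -1/849971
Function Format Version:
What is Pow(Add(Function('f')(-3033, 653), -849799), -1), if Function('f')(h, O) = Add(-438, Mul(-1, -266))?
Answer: Rational(-1, 849971) ≈ -1.1765e-6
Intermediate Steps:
Function('f')(h, O) = -172 (Function('f')(h, O) = Add(-438, 266) = -172)
Pow(Add(Function('f')(-3033, 653), -849799), -1) = Pow(Add(-172, -849799), -1) = Pow(-849971, -1) = Rational(-1, 849971)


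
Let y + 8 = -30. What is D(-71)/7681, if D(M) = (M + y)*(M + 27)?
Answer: 4796/7681 ≈ 0.62440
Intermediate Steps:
y = -38 (y = -8 - 30 = -38)
D(M) = (-38 + M)*(27 + M) (D(M) = (M - 38)*(M + 27) = (-38 + M)*(27 + M))
D(-71)/7681 = (-1026 + (-71)² - 11*(-71))/7681 = (-1026 + 5041 + 781)*(1/7681) = 4796*(1/7681) = 4796/7681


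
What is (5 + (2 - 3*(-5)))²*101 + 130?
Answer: 49014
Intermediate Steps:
(5 + (2 - 3*(-5)))²*101 + 130 = (5 + (2 - 1*(-15)))²*101 + 130 = (5 + (2 + 15))²*101 + 130 = (5 + 17)²*101 + 130 = 22²*101 + 130 = 484*101 + 130 = 48884 + 130 = 49014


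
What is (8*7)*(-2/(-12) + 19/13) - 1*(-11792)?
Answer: 463444/39 ≈ 11883.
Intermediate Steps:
(8*7)*(-2/(-12) + 19/13) - 1*(-11792) = 56*(-2*(-1/12) + 19*(1/13)) + 11792 = 56*(⅙ + 19/13) + 11792 = 56*(127/78) + 11792 = 3556/39 + 11792 = 463444/39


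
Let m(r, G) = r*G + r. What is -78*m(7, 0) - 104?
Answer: -650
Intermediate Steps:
m(r, G) = r + G*r (m(r, G) = G*r + r = r + G*r)
-78*m(7, 0) - 104 = -546*(1 + 0) - 104 = -546 - 104 = -650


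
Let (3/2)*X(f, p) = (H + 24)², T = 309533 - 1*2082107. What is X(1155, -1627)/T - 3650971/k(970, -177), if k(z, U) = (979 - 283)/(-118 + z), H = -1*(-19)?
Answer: -689227132793443/154213938 ≈ -4.4693e+6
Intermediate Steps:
H = 19
k(z, U) = 696/(-118 + z)
T = -1772574 (T = 309533 - 2082107 = -1772574)
X(f, p) = 3698/3 (X(f, p) = 2*(19 + 24)²/3 = (⅔)*43² = (⅔)*1849 = 3698/3)
X(1155, -1627)/T - 3650971/k(970, -177) = (3698/3)/(-1772574) - 3650971/(696/(-118 + 970)) = (3698/3)*(-1/1772574) - 3650971/(696/852) = -1849/2658861 - 3650971/(696*(1/852)) = -1849/2658861 - 3650971/58/71 = -1849/2658861 - 3650971*71/58 = -1849/2658861 - 259218941/58 = -689227132793443/154213938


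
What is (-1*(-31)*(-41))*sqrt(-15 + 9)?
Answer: -1271*I*sqrt(6) ≈ -3113.3*I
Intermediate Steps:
(-1*(-31)*(-41))*sqrt(-15 + 9) = (31*(-41))*sqrt(-6) = -1271*I*sqrt(6)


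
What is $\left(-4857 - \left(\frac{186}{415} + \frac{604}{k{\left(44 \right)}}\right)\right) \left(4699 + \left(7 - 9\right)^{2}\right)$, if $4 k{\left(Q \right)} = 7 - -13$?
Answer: $- \frac{9716271019}{415} \approx -2.3413 \cdot 10^{7}$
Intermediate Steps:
$k{\left(Q \right)} = 5$ ($k{\left(Q \right)} = \frac{7 - -13}{4} = \frac{7 + 13}{4} = \frac{1}{4} \cdot 20 = 5$)
$\left(-4857 - \left(\frac{186}{415} + \frac{604}{k{\left(44 \right)}}\right)\right) \left(4699 + \left(7 - 9\right)^{2}\right) = \left(-4857 - \left(\frac{186}{415} + \frac{604}{5}\right)\right) \left(4699 + \left(7 - 9\right)^{2}\right) = \left(-4857 - \frac{50318}{415}\right) \left(4699 + \left(-2\right)^{2}\right) = \left(-4857 - \frac{50318}{415}\right) \left(4699 + 4\right) = \left(-4857 - \frac{50318}{415}\right) 4703 = \left(- \frac{2065973}{415}\right) 4703 = - \frac{9716271019}{415}$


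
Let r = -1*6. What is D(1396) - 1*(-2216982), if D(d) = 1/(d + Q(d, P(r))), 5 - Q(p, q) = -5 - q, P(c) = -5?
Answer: 3105991783/1401 ≈ 2.2170e+6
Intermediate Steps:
r = -6
Q(p, q) = 10 + q (Q(p, q) = 5 - (-5 - q) = 5 + (5 + q) = 10 + q)
D(d) = 1/(5 + d) (D(d) = 1/(d + (10 - 5)) = 1/(d + 5) = 1/(5 + d))
D(1396) - 1*(-2216982) = 1/(5 + 1396) - 1*(-2216982) = 1/1401 + 2216982 = 3105991783/1401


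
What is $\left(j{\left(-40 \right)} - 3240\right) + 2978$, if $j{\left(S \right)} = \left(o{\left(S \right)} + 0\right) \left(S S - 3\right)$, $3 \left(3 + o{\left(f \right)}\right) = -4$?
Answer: $- \frac{21547}{3} \approx -7182.3$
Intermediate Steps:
$o{\left(f \right)} = - \frac{13}{3}$ ($o{\left(f \right)} = -3 + \frac{1}{3} \left(-4\right) = -3 - \frac{4}{3} = - \frac{13}{3}$)
$j{\left(S \right)} = 13 - \frac{13 S^{2}}{3}$ ($j{\left(S \right)} = \left(- \frac{13}{3} + 0\right) \left(S S - 3\right) = - \frac{13 \left(S^{2} - 3\right)}{3} = - \frac{13 \left(-3 + S^{2}\right)}{3} = 13 - \frac{13 S^{2}}{3}$)
$\left(j{\left(-40 \right)} - 3240\right) + 2978 = \left(\left(13 - \frac{13 \left(-40\right)^{2}}{3}\right) - 3240\right) + 2978 = \left(\left(13 - \frac{20800}{3}\right) - 3240\right) + 2978 = \left(- \frac{20761}{3} - 3240\right) + 2978 = - \frac{30481}{3} + 2978 = - \frac{21547}{3}$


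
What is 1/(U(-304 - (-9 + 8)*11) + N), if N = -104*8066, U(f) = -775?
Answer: -1/839639 ≈ -1.1910e-6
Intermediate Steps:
N = -838864
1/(U(-304 - (-9 + 8)*11) + N) = 1/(-775 - 838864) = 1/(-839639) = -1/839639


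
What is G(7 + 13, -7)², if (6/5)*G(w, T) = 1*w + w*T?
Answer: 10000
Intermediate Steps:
G(w, T) = 5*w/6 + 5*T*w/6 (G(w, T) = 5*(1*w + w*T)/6 = 5*(w + T*w)/6 = 5*w/6 + 5*T*w/6)
G(7 + 13, -7)² = (5*(7 + 13)*(1 - 7)/6)² = ((⅚)*20*(-6))² = (-100)² = 10000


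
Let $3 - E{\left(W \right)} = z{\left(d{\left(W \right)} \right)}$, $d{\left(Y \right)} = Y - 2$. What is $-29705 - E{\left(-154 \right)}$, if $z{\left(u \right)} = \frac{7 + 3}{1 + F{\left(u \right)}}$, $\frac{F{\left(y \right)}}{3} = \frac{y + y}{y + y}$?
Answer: $- \frac{59411}{2} \approx -29706.0$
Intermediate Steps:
$F{\left(y \right)} = 3$ ($F{\left(y \right)} = 3 \frac{y + y}{y + y} = 3 \frac{2 y}{2 y} = 3 \cdot 2 y \frac{1}{2 y} = 3 \cdot 1 = 3$)
$d{\left(Y \right)} = -2 + Y$
$z{\left(u \right)} = \frac{5}{2}$ ($z{\left(u \right)} = \frac{7 + 3}{1 + 3} = \frac{10}{4} = 10 \cdot \frac{1}{4} = \frac{5}{2}$)
$E{\left(W \right)} = \frac{1}{2}$ ($E{\left(W \right)} = 3 - \frac{5}{2} = \frac{1}{2}$)
$-29705 - E{\left(-154 \right)} = -29705 - \frac{1}{2} = - \frac{59411}{2}$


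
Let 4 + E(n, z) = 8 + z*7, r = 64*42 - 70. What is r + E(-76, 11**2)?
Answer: 3469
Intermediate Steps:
r = 2618 (r = 2688 - 70 = 2618)
E(n, z) = 4 + 7*z (E(n, z) = -4 + (8 + z*7) = -4 + (8 + 7*z) = 4 + 7*z)
r + E(-76, 11**2) = 2618 + (4 + 7*11**2) = 2618 + (4 + 7*121) = 2618 + (4 + 847) = 2618 + 851 = 3469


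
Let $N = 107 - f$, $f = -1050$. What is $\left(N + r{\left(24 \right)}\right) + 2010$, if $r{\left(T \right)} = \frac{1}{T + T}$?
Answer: $\frac{152017}{48} \approx 3167.0$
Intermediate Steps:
$N = 1157$ ($N = 107 - -1050 = 107 + 1050 = 1157$)
$r{\left(T \right)} = \frac{1}{2 T}$
$\left(N + r{\left(24 \right)}\right) + 2010 = \left(1157 + \frac{1}{2 \cdot 24}\right) + 2010 = \left(1157 + \frac{1}{2} \cdot \frac{1}{24}\right) + 2010 = \left(1157 + \frac{1}{48}\right) + 2010 = \frac{55537}{48} + 2010 = \frac{152017}{48}$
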